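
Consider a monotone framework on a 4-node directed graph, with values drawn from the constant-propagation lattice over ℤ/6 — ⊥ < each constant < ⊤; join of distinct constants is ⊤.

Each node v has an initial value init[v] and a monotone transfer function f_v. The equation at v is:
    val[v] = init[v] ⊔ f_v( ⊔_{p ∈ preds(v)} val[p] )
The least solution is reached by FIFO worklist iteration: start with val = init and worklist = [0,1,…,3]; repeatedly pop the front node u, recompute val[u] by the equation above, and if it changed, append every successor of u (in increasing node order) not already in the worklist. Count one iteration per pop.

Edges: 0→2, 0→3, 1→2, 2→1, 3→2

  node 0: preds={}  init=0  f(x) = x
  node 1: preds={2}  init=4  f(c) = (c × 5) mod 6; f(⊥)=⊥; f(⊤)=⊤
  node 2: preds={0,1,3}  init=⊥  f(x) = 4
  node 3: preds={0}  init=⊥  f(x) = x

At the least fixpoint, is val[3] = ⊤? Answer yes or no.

no

Trace (6 dequeues):
  [1] u=0 | in ⊥ | out 0 | ==
  [2] u=1 | in ⊥ | out 4 | ==
  [3] u=2 | in ⊤ | out 4 | prev ⊥ | push {1}
  [4] u=3 | in 0 | out 0 | prev ⊥ | push {2}
  [5] u=1 | in 4 | out ⊤ | prev 4 | push {}
  [6] u=2 | in ⊤ | out 4 | ==

Converged values:
  [0] 0
  [1] ⊤
  [2] 4
  [3] 0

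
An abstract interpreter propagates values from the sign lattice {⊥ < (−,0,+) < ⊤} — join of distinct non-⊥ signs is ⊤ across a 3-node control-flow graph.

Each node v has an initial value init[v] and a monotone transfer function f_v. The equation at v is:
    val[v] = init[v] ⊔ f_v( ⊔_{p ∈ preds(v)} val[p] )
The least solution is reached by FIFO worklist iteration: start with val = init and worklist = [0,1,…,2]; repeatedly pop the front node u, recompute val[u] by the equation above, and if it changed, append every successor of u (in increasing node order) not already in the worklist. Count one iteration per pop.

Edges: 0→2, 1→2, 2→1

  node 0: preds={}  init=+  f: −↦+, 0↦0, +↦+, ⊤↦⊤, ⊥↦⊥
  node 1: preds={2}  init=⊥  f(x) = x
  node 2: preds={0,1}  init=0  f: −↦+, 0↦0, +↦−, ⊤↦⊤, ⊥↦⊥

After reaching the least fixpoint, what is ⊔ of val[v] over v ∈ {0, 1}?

⊤

Worklist (5 pops):
  #1 pop 0: in=⊥ → + (no change)
  #2 pop 1: in=0 → 0 (was ⊥); enqueue []
  #3 pop 2: in=⊤ → ⊤ (was 0); enqueue [1]
  #4 pop 1: in=⊤ → ⊤ (was 0); enqueue [2]
  #5 pop 2: in=⊤ → ⊤ (no change)

Fixpoint:
  val[0] = +
  val[1] = ⊤
  val[2] = ⊤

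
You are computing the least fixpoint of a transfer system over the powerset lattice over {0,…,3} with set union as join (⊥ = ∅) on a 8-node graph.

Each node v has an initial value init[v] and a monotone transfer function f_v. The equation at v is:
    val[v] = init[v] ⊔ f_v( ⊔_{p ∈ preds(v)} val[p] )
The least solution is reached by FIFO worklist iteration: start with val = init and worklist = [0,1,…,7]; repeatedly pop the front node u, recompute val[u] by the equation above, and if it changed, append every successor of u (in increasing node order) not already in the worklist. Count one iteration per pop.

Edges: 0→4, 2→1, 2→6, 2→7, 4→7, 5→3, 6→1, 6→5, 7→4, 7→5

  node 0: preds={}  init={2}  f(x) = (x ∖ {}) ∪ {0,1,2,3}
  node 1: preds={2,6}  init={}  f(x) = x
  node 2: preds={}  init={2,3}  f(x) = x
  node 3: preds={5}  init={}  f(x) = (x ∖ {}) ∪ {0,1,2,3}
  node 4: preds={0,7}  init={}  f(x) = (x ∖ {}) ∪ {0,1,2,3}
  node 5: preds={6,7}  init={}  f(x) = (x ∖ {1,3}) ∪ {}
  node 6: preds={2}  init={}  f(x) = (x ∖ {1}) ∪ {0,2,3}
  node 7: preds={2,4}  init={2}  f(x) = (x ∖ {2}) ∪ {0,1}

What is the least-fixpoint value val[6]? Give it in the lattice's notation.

Trace (13 dequeues):
  [1] u=0 | in {} | out {0,1,2,3} | prev {2} | push {}
  [2] u=1 | in {2,3} | out {2,3} | prev {} | push {}
  [3] u=2 | in {} | out {2,3} | ==
  [4] u=3 | in {} | out {0,1,2,3} | prev {} | push {}
  [5] u=4 | in {0,1,2,3} | out {0,1,2,3} | prev {} | push {}
  [6] u=5 | in {2} | out {2} | prev {} | push {3}
  [7] u=6 | in {2,3} | out {0,2,3} | prev {} | push {1,5}
  [8] u=7 | in {0,1,2,3} | out {0,1,2,3} | prev {2} | push {4}
  [9] u=3 | in {2} | out {0,1,2,3} | ==
  [10] u=1 | in {0,2,3} | out {0,2,3} | prev {2,3} | push {}
  [11] u=5 | in {0,1,2,3} | out {0,2} | prev {2} | push {3}
  [12] u=4 | in {0,1,2,3} | out {0,1,2,3} | ==
  [13] u=3 | in {0,2} | out {0,1,2,3} | ==

Converged values:
  [0] {0,1,2,3}
  [1] {0,2,3}
  [2] {2,3}
  [3] {0,1,2,3}
  [4] {0,1,2,3}
  [5] {0,2}
  [6] {0,2,3}
  [7] {0,1,2,3}

{0,2,3}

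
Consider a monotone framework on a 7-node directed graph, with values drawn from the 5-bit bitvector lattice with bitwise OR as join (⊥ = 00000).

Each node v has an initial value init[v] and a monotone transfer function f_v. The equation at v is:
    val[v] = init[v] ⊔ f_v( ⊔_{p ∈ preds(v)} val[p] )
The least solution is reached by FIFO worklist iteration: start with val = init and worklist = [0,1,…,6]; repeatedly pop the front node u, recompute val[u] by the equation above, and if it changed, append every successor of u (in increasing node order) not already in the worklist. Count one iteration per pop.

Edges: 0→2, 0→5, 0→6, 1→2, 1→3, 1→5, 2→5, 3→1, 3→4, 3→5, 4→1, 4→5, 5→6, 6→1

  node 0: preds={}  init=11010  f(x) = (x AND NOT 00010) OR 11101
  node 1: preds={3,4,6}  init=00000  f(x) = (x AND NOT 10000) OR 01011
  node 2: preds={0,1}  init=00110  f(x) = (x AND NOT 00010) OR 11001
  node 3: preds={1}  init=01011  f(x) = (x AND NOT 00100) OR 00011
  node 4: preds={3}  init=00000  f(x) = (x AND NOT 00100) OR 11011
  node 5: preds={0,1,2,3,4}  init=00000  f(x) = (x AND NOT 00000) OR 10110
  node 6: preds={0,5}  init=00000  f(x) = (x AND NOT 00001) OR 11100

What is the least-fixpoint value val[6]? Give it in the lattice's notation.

11110

Worklist (11 pops):
  #1 pop 0: in=00000 → 11111 (was 11010); enqueue []
  #2 pop 1: in=01011 → 01011 (was 00000); enqueue []
  #3 pop 2: in=11111 → 11111 (was 00110); enqueue []
  #4 pop 3: in=01011 → 01011 (no change)
  #5 pop 4: in=01011 → 11011 (was 00000); enqueue [1]
  #6 pop 5: in=11111 → 11111 (was 00000); enqueue []
  #7 pop 6: in=11111 → 11110 (was 00000); enqueue []
  #8 pop 1: in=11111 → 01111 (was 01011); enqueue [2,3,5]
  #9 pop 2: in=11111 → 11111 (no change)
  #10 pop 3: in=01111 → 01011 (no change)
  #11 pop 5: in=11111 → 11111 (no change)

Fixpoint:
  val[0] = 11111
  val[1] = 01111
  val[2] = 11111
  val[3] = 01011
  val[4] = 11011
  val[5] = 11111
  val[6] = 11110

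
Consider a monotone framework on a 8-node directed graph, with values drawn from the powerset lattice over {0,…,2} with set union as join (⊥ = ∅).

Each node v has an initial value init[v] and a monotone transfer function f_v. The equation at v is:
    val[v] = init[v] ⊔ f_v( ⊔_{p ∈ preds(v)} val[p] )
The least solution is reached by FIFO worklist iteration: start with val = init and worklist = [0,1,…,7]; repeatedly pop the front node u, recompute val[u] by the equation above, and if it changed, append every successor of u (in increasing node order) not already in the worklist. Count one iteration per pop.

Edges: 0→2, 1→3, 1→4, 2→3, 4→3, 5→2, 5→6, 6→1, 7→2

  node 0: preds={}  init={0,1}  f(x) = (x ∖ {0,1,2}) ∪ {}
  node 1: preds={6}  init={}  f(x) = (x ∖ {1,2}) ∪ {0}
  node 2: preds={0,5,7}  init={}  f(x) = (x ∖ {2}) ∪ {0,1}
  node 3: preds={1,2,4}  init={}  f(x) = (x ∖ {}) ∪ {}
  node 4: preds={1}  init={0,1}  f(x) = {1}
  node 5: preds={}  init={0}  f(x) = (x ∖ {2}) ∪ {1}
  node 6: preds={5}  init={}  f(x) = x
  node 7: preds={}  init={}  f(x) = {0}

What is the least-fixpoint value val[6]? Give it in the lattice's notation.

{0,1}

Trace (10 dequeues):
  [1] u=0 | in {} | out {0,1} | ==
  [2] u=1 | in {} | out {0} | prev {} | push {}
  [3] u=2 | in {0,1} | out {0,1} | prev {} | push {}
  [4] u=3 | in {0,1} | out {0,1} | prev {} | push {}
  [5] u=4 | in {0} | out {0,1} | ==
  [6] u=5 | in {} | out {0,1} | prev {0} | push {2}
  [7] u=6 | in {0,1} | out {0,1} | prev {} | push {1}
  [8] u=7 | in {} | out {0} | prev {} | push {}
  [9] u=2 | in {0,1} | out {0,1} | ==
  [10] u=1 | in {0,1} | out {0} | ==

Converged values:
  [0] {0,1}
  [1] {0}
  [2] {0,1}
  [3] {0,1}
  [4] {0,1}
  [5] {0,1}
  [6] {0,1}
  [7] {0}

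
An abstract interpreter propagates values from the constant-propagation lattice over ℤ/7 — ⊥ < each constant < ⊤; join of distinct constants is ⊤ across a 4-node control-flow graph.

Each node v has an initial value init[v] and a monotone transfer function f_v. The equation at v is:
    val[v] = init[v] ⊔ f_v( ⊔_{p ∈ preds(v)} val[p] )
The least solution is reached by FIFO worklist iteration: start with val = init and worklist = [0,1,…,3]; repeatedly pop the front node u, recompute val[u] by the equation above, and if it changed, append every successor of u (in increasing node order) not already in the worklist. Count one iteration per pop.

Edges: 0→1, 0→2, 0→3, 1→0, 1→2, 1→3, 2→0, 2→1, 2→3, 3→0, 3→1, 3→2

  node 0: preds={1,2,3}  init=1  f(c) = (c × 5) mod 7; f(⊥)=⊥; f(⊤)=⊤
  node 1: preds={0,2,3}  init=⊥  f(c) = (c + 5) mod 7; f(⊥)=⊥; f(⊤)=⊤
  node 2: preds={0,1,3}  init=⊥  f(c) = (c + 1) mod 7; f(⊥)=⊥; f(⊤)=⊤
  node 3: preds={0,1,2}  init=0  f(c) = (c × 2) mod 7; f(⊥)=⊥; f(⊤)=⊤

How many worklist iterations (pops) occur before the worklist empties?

Iteration log — 7 steps:
  step 1. node 0  ⊔preds=0  new=⊤  old=1  +wl: 
  step 2. node 1  ⊔preds=⊤  new=⊤  old=⊥  +wl: 0
  step 3. node 2  ⊔preds=⊤  new=⊤  old=⊥  +wl: 1
  step 4. node 3  ⊔preds=⊤  new=⊤  old=0  +wl: 2
  step 5. node 0  ⊔preds=⊤  new=⊤  stable
  step 6. node 1  ⊔preds=⊤  new=⊤  stable
  step 7. node 2  ⊔preds=⊤  new=⊤  stable

Least fixpoint reached:
  node 0: ⊤
  node 1: ⊤
  node 2: ⊤
  node 3: ⊤

7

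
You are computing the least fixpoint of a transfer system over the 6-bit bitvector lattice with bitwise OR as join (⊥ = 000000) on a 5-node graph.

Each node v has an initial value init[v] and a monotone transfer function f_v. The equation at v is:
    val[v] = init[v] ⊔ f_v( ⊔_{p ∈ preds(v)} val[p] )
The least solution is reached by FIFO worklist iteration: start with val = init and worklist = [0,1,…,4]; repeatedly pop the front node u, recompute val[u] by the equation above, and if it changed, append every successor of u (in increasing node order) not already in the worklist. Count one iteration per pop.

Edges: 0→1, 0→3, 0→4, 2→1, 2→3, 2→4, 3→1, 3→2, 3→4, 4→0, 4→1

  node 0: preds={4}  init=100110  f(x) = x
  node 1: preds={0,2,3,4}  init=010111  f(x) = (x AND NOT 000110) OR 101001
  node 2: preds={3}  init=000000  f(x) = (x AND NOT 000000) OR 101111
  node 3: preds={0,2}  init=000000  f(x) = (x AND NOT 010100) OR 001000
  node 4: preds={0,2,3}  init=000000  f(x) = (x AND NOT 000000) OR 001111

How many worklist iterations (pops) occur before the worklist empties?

11

Trace (11 dequeues):
  [1] u=0 | in 000000 | out 100110 | ==
  [2] u=1 | in 100110 | out 111111 | prev 010111 | push {}
  [3] u=2 | in 000000 | out 101111 | prev 000000 | push {1}
  [4] u=3 | in 101111 | out 101011 | prev 000000 | push {2}
  [5] u=4 | in 101111 | out 101111 | prev 000000 | push {0}
  [6] u=1 | in 101111 | out 111111 | ==
  [7] u=2 | in 101011 | out 101111 | ==
  [8] u=0 | in 101111 | out 101111 | prev 100110 | push {1,3,4}
  [9] u=1 | in 101111 | out 111111 | ==
  [10] u=3 | in 101111 | out 101011 | ==
  [11] u=4 | in 101111 | out 101111 | ==

Converged values:
  [0] 101111
  [1] 111111
  [2] 101111
  [3] 101011
  [4] 101111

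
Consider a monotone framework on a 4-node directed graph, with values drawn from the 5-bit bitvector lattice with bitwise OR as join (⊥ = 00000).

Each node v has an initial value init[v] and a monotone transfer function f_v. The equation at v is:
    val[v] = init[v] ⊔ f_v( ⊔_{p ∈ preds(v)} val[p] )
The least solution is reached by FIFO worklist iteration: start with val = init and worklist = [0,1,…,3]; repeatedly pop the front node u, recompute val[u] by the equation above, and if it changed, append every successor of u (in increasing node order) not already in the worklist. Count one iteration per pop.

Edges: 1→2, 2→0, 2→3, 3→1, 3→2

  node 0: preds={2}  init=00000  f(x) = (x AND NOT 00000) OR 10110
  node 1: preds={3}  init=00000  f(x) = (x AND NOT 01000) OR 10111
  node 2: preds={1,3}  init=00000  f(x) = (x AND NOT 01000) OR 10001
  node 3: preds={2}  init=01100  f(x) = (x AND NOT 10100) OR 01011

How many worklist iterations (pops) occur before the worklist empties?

Iteration log — 7 steps:
  step 1. node 0  ⊔preds=00000  new=10110  old=00000  +wl: 
  step 2. node 1  ⊔preds=01100  new=10111  old=00000  +wl: 
  step 3. node 2  ⊔preds=11111  new=10111  old=00000  +wl: 0
  step 4. node 3  ⊔preds=10111  new=01111  old=01100  +wl: 1,2
  step 5. node 0  ⊔preds=10111  new=10111  old=10110  +wl: 
  step 6. node 1  ⊔preds=01111  new=10111  stable
  step 7. node 2  ⊔preds=11111  new=10111  stable

Least fixpoint reached:
  node 0: 10111
  node 1: 10111
  node 2: 10111
  node 3: 01111

7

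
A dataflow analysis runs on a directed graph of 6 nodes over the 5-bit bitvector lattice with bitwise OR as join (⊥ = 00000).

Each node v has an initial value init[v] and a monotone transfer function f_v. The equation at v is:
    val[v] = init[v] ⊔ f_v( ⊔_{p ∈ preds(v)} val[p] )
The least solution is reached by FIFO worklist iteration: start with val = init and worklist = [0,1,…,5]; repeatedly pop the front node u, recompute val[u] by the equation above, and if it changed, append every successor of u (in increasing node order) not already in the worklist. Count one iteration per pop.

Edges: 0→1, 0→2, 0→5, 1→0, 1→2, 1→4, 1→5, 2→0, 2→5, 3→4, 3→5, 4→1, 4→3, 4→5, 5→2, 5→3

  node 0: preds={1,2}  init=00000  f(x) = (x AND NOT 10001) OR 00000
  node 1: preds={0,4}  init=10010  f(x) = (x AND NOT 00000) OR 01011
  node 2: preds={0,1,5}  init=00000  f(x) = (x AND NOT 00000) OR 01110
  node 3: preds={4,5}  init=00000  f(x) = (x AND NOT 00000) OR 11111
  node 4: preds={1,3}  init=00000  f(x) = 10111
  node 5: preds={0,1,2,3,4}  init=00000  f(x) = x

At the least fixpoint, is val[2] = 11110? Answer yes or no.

no

Worklist (13 pops):
  #1 pop 0: in=10010 → 00010 (was 00000); enqueue []
  #2 pop 1: in=00010 → 11011 (was 10010); enqueue [0]
  #3 pop 2: in=11011 → 11111 (was 00000); enqueue []
  #4 pop 3: in=00000 → 11111 (was 00000); enqueue []
  #5 pop 4: in=11111 → 10111 (was 00000); enqueue [1,3]
  #6 pop 5: in=11111 → 11111 (was 00000); enqueue [2]
  #7 pop 0: in=11111 → 01110 (was 00010); enqueue [5]
  #8 pop 1: in=11111 → 11111 (was 11011); enqueue [0,4]
  #9 pop 3: in=11111 → 11111 (no change)
  #10 pop 2: in=11111 → 11111 (no change)
  #11 pop 5: in=11111 → 11111 (no change)
  #12 pop 0: in=11111 → 01110 (no change)
  #13 pop 4: in=11111 → 10111 (no change)

Fixpoint:
  val[0] = 01110
  val[1] = 11111
  val[2] = 11111
  val[3] = 11111
  val[4] = 10111
  val[5] = 11111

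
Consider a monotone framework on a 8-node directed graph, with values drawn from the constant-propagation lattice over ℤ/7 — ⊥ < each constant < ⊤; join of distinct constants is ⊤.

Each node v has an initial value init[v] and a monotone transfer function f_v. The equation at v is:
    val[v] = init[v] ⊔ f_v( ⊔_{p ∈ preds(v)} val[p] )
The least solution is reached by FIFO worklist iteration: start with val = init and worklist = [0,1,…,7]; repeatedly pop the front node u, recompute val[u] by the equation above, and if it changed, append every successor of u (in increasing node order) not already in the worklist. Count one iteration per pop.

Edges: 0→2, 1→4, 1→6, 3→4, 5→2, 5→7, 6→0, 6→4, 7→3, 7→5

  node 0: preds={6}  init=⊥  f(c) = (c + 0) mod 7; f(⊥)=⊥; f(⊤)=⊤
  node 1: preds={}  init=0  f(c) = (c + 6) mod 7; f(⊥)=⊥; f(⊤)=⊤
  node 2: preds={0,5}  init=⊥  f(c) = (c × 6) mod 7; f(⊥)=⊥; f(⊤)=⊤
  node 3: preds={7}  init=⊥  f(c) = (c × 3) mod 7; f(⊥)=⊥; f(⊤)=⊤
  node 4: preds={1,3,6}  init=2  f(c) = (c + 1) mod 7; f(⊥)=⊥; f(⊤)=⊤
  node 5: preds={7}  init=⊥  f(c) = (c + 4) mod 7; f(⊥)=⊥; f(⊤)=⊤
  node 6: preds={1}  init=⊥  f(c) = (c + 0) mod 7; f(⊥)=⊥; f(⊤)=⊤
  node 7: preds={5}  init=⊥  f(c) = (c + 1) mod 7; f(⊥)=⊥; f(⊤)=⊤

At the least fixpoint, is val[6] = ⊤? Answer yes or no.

Iteration log — 11 steps:
  step 1. node 0  ⊔preds=⊥  new=⊥  stable
  step 2. node 1  ⊔preds=⊥  new=0  stable
  step 3. node 2  ⊔preds=⊥  new=⊥  stable
  step 4. node 3  ⊔preds=⊥  new=⊥  stable
  step 5. node 4  ⊔preds=0  new=⊤  old=2  +wl: 
  step 6. node 5  ⊔preds=⊥  new=⊥  stable
  step 7. node 6  ⊔preds=0  new=0  old=⊥  +wl: 0,4
  step 8. node 7  ⊔preds=⊥  new=⊥  stable
  step 9. node 0  ⊔preds=0  new=0  old=⊥  +wl: 2
  step 10. node 4  ⊔preds=0  new=⊤  stable
  step 11. node 2  ⊔preds=0  new=0  old=⊥  +wl: 

Least fixpoint reached:
  node 0: 0
  node 1: 0
  node 2: 0
  node 3: ⊥
  node 4: ⊤
  node 5: ⊥
  node 6: 0
  node 7: ⊥

no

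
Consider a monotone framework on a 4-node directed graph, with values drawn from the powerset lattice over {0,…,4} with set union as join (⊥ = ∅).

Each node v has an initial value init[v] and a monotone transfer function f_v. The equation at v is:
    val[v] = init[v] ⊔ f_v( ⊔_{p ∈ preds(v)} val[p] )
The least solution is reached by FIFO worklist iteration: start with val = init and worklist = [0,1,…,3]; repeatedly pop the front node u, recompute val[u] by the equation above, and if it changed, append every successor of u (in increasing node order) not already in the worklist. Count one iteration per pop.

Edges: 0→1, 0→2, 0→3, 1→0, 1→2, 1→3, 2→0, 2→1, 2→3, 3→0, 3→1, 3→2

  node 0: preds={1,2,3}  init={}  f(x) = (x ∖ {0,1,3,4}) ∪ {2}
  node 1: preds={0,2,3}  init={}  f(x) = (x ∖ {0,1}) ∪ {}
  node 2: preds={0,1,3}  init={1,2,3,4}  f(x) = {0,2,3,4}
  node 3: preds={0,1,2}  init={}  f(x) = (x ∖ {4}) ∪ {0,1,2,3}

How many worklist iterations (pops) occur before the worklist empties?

Iteration log — 7 steps:
  step 1. node 0  ⊔preds={1,2,3,4}  new={2}  old={}  +wl: 
  step 2. node 1  ⊔preds={1,2,3,4}  new={2,3,4}  old={}  +wl: 0
  step 3. node 2  ⊔preds={2,3,4}  new={0,1,2,3,4}  old={1,2,3,4}  +wl: 1
  step 4. node 3  ⊔preds={0,1,2,3,4}  new={0,1,2,3}  old={}  +wl: 2
  step 5. node 0  ⊔preds={0,1,2,3,4}  new={2}  stable
  step 6. node 1  ⊔preds={0,1,2,3,4}  new={2,3,4}  stable
  step 7. node 2  ⊔preds={0,1,2,3,4}  new={0,1,2,3,4}  stable

Least fixpoint reached:
  node 0: {2}
  node 1: {2,3,4}
  node 2: {0,1,2,3,4}
  node 3: {0,1,2,3}

7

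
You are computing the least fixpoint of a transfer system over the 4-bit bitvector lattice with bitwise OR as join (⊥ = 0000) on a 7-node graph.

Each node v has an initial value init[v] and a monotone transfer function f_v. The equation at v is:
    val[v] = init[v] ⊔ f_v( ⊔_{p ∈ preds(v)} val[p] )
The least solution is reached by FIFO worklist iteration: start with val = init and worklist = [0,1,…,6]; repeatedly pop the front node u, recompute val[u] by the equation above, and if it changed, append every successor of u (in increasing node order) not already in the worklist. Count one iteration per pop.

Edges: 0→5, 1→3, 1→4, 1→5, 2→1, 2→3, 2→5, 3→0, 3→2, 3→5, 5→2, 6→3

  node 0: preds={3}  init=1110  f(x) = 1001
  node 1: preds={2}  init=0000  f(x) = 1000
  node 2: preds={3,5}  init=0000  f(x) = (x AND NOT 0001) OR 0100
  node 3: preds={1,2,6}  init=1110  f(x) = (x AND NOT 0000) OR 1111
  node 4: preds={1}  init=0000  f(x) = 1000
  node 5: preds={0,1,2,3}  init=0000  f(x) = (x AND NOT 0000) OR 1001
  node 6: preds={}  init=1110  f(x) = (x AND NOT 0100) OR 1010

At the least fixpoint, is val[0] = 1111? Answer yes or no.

yes

Worklist (10 pops):
  #1 pop 0: in=1110 → 1111 (was 1110); enqueue []
  #2 pop 1: in=0000 → 1000 (was 0000); enqueue []
  #3 pop 2: in=1110 → 1110 (was 0000); enqueue [1]
  #4 pop 3: in=1110 → 1111 (was 1110); enqueue [0,2]
  #5 pop 4: in=1000 → 1000 (was 0000); enqueue []
  #6 pop 5: in=1111 → 1111 (was 0000); enqueue []
  #7 pop 6: in=0000 → 1110 (no change)
  #8 pop 1: in=1110 → 1000 (no change)
  #9 pop 0: in=1111 → 1111 (no change)
  #10 pop 2: in=1111 → 1110 (no change)

Fixpoint:
  val[0] = 1111
  val[1] = 1000
  val[2] = 1110
  val[3] = 1111
  val[4] = 1000
  val[5] = 1111
  val[6] = 1110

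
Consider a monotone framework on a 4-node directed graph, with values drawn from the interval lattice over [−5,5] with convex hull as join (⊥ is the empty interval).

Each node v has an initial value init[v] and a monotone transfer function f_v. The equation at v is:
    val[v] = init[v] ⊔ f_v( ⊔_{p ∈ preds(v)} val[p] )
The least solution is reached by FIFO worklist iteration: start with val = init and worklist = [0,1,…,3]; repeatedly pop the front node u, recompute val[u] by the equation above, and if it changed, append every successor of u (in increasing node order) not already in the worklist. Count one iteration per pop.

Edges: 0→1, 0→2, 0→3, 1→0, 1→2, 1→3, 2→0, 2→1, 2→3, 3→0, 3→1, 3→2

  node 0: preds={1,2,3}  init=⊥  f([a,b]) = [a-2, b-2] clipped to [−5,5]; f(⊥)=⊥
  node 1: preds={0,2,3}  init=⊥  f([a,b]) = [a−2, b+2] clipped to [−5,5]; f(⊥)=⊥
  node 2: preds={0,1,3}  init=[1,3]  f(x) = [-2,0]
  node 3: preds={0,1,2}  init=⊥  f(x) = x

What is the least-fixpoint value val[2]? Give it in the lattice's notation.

Trace (11 dequeues):
  [1] u=0 | in [1,3] | out [-1,1] | prev ⊥ | push {}
  [2] u=1 | in [-1,3] | out [-3,5] | prev ⊥ | push {0}
  [3] u=2 | in [-3,5] | out [-2,3] | prev [1,3] | push {1}
  [4] u=3 | in [-3,5] | out [-3,5] | prev ⊥ | push {2}
  [5] u=0 | in [-3,5] | out [-5,3] | prev [-1,1] | push {3}
  [6] u=1 | in [-5,5] | out [-5,5] | prev [-3,5] | push {0}
  [7] u=2 | in [-5,5] | out [-2,3] | ==
  [8] u=3 | in [-5,5] | out [-5,5] | prev [-3,5] | push {1,2}
  [9] u=0 | in [-5,5] | out [-5,3] | ==
  [10] u=1 | in [-5,5] | out [-5,5] | ==
  [11] u=2 | in [-5,5] | out [-2,3] | ==

Converged values:
  [0] [-5,3]
  [1] [-5,5]
  [2] [-2,3]
  [3] [-5,5]

[-2,3]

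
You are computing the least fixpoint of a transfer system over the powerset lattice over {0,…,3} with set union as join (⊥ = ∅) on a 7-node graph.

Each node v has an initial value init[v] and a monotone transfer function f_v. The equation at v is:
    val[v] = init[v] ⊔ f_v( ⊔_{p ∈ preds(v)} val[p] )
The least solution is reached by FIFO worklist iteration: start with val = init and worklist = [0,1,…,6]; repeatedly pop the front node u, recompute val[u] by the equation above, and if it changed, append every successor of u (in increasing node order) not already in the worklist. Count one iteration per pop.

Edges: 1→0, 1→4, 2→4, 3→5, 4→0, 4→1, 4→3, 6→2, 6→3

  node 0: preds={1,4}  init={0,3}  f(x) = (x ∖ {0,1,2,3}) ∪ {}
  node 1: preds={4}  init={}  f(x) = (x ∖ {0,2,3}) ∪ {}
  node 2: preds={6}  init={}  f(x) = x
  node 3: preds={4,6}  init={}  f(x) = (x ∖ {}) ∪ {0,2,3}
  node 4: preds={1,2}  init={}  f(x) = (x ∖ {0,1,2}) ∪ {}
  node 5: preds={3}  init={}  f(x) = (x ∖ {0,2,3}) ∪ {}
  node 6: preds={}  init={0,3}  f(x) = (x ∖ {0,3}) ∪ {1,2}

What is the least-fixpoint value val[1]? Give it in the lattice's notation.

Iteration log — 13 steps:
  step 1. node 0  ⊔preds={}  new={0,3}  stable
  step 2. node 1  ⊔preds={}  new={}  stable
  step 3. node 2  ⊔preds={0,3}  new={0,3}  old={}  +wl: 
  step 4. node 3  ⊔preds={0,3}  new={0,2,3}  old={}  +wl: 
  step 5. node 4  ⊔preds={0,3}  new={3}  old={}  +wl: 0,1,3
  step 6. node 5  ⊔preds={0,2,3}  new={}  stable
  step 7. node 6  ⊔preds={}  new={0,1,2,3}  old={0,3}  +wl: 2
  step 8. node 0  ⊔preds={3}  new={0,3}  stable
  step 9. node 1  ⊔preds={3}  new={}  stable
  step 10. node 3  ⊔preds={0,1,2,3}  new={0,1,2,3}  old={0,2,3}  +wl: 5
  step 11. node 2  ⊔preds={0,1,2,3}  new={0,1,2,3}  old={0,3}  +wl: 4
  step 12. node 5  ⊔preds={0,1,2,3}  new={1}  old={}  +wl: 
  step 13. node 4  ⊔preds={0,1,2,3}  new={3}  stable

Least fixpoint reached:
  node 0: {0,3}
  node 1: {}
  node 2: {0,1,2,3}
  node 3: {0,1,2,3}
  node 4: {3}
  node 5: {1}
  node 6: {0,1,2,3}

{}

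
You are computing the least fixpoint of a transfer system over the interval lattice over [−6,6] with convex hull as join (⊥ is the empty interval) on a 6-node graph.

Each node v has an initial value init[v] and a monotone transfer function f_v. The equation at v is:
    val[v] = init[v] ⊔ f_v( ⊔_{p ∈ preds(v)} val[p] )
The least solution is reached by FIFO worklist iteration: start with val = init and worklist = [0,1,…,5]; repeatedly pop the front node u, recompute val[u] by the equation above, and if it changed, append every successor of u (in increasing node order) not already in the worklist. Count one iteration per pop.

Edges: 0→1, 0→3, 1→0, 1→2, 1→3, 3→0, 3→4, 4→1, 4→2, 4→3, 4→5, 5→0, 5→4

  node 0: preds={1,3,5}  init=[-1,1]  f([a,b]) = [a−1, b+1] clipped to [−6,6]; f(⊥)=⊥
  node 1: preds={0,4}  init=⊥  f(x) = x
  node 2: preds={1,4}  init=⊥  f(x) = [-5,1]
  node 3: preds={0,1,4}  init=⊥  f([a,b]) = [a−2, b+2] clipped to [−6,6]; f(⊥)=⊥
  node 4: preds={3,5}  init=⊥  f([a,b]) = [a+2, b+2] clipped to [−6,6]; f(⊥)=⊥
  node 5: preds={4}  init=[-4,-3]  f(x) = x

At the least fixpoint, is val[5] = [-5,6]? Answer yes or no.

Worklist (18 pops):
  #1 pop 0: in=[-4,-3] → [-5,1] (was [-1,1]); enqueue []
  #2 pop 1: in=[-5,1] → [-5,1] (was ⊥); enqueue [0]
  #3 pop 2: in=[-5,1] → [-5,1] (was ⊥); enqueue []
  #4 pop 3: in=[-5,1] → [-6,3] (was ⊥); enqueue []
  #5 pop 4: in=[-6,3] → [-4,5] (was ⊥); enqueue [1,2,3]
  #6 pop 5: in=[-4,5] → [-4,5] (was [-4,-3]); enqueue [4]
  #7 pop 0: in=[-6,5] → [-6,6] (was [-5,1]); enqueue []
  #8 pop 1: in=[-6,6] → [-6,6] (was [-5,1]); enqueue [0]
  #9 pop 2: in=[-6,6] → [-5,1] (no change)
  #10 pop 3: in=[-6,6] → [-6,6] (was [-6,3]); enqueue []
  #11 pop 4: in=[-6,6] → [-4,6] (was [-4,5]); enqueue [1,2,3,5]
  #12 pop 0: in=[-6,6] → [-6,6] (no change)
  #13 pop 1: in=[-6,6] → [-6,6] (no change)
  #14 pop 2: in=[-6,6] → [-5,1] (no change)
  #15 pop 3: in=[-6,6] → [-6,6] (no change)
  #16 pop 5: in=[-4,6] → [-4,6] (was [-4,5]); enqueue [0,4]
  #17 pop 0: in=[-6,6] → [-6,6] (no change)
  #18 pop 4: in=[-6,6] → [-4,6] (no change)

Fixpoint:
  val[0] = [-6,6]
  val[1] = [-6,6]
  val[2] = [-5,1]
  val[3] = [-6,6]
  val[4] = [-4,6]
  val[5] = [-4,6]

no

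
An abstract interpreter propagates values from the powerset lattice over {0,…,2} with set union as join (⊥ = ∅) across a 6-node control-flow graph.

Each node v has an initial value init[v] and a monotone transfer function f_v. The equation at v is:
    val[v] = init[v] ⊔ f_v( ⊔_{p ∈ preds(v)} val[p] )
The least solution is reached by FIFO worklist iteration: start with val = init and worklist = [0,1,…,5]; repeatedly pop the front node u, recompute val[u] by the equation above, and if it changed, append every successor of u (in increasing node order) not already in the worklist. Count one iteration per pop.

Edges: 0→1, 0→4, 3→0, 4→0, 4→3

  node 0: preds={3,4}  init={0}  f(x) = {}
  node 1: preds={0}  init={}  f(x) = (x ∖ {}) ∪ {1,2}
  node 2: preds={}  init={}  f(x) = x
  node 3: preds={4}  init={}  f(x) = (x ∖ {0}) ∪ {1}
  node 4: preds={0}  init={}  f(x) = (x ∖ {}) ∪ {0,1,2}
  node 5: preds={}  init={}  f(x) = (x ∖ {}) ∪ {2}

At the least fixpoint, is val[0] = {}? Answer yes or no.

Worklist (9 pops):
  #1 pop 0: in={} → {0} (no change)
  #2 pop 1: in={0} → {0,1,2} (was {}); enqueue []
  #3 pop 2: in={} → {} (no change)
  #4 pop 3: in={} → {1} (was {}); enqueue [0]
  #5 pop 4: in={0} → {0,1,2} (was {}); enqueue [3]
  #6 pop 5: in={} → {2} (was {}); enqueue []
  #7 pop 0: in={0,1,2} → {0} (no change)
  #8 pop 3: in={0,1,2} → {1,2} (was {1}); enqueue [0]
  #9 pop 0: in={0,1,2} → {0} (no change)

Fixpoint:
  val[0] = {0}
  val[1] = {0,1,2}
  val[2] = {}
  val[3] = {1,2}
  val[4] = {0,1,2}
  val[5] = {2}

no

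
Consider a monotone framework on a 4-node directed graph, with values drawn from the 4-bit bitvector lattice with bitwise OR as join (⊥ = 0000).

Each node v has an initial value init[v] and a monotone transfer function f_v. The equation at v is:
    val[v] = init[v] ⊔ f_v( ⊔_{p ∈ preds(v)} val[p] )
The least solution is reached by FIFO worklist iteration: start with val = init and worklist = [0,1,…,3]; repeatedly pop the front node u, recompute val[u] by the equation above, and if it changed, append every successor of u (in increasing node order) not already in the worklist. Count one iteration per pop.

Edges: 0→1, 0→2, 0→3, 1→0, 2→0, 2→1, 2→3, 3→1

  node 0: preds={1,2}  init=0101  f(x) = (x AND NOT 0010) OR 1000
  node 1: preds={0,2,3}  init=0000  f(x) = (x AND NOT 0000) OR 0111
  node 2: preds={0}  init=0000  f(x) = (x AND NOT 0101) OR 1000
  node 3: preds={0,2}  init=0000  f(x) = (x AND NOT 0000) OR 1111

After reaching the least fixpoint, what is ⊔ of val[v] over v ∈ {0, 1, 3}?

1111

Iteration log — 6 steps:
  step 1. node 0  ⊔preds=0000  new=1101  old=0101  +wl: 
  step 2. node 1  ⊔preds=1101  new=1111  old=0000  +wl: 0
  step 3. node 2  ⊔preds=1101  new=1000  old=0000  +wl: 1
  step 4. node 3  ⊔preds=1101  new=1111  old=0000  +wl: 
  step 5. node 0  ⊔preds=1111  new=1101  stable
  step 6. node 1  ⊔preds=1111  new=1111  stable

Least fixpoint reached:
  node 0: 1101
  node 1: 1111
  node 2: 1000
  node 3: 1111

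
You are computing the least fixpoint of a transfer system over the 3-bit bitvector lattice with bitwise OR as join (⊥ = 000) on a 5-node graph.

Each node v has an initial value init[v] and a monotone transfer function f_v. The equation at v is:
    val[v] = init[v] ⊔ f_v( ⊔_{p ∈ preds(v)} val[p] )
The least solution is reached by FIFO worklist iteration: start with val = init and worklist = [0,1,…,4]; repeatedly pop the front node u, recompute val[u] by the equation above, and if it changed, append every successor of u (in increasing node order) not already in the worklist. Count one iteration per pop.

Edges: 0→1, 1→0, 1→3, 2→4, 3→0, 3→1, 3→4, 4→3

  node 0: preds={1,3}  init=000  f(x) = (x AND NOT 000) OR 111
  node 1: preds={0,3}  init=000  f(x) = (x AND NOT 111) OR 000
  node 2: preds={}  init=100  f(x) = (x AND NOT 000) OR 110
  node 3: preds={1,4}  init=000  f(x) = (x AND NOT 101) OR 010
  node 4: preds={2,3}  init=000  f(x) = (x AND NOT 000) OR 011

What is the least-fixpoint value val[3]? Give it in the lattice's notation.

010

Worklist (8 pops):
  #1 pop 0: in=000 → 111 (was 000); enqueue []
  #2 pop 1: in=111 → 000 (no change)
  #3 pop 2: in=000 → 110 (was 100); enqueue []
  #4 pop 3: in=000 → 010 (was 000); enqueue [0,1]
  #5 pop 4: in=110 → 111 (was 000); enqueue [3]
  #6 pop 0: in=010 → 111 (no change)
  #7 pop 1: in=111 → 000 (no change)
  #8 pop 3: in=111 → 010 (no change)

Fixpoint:
  val[0] = 111
  val[1] = 000
  val[2] = 110
  val[3] = 010
  val[4] = 111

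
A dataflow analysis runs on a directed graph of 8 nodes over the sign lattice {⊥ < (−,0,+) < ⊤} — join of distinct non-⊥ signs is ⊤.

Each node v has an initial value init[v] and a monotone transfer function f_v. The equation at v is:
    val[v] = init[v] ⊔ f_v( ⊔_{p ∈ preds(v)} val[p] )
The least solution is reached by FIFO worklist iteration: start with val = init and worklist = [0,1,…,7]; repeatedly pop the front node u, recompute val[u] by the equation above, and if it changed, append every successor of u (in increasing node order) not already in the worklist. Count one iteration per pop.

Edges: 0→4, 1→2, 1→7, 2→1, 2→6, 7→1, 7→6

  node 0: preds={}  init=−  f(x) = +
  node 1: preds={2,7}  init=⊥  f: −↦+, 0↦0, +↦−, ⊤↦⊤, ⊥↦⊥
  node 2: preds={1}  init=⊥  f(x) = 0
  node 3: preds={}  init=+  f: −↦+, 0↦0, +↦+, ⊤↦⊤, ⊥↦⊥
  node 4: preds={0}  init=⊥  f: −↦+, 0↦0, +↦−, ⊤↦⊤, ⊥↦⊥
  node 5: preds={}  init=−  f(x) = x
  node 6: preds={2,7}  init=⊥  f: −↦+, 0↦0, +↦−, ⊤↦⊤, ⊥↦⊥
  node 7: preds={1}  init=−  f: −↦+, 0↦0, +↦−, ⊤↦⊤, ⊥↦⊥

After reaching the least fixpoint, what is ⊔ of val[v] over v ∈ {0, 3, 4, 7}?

Iteration log — 13 steps:
  step 1. node 0  ⊔preds=⊥  new=⊤  old=−  +wl: 
  step 2. node 1  ⊔preds=−  new=+  old=⊥  +wl: 
  step 3. node 2  ⊔preds=+  new=0  old=⊥  +wl: 1
  step 4. node 3  ⊔preds=⊥  new=+  stable
  step 5. node 4  ⊔preds=⊤  new=⊤  old=⊥  +wl: 
  step 6. node 5  ⊔preds=⊥  new=−  stable
  step 7. node 6  ⊔preds=⊤  new=⊤  old=⊥  +wl: 
  step 8. node 7  ⊔preds=+  new=−  stable
  step 9. node 1  ⊔preds=⊤  new=⊤  old=+  +wl: 2,7
  step 10. node 2  ⊔preds=⊤  new=0  stable
  step 11. node 7  ⊔preds=⊤  new=⊤  old=−  +wl: 1,6
  step 12. node 1  ⊔preds=⊤  new=⊤  stable
  step 13. node 6  ⊔preds=⊤  new=⊤  stable

Least fixpoint reached:
  node 0: ⊤
  node 1: ⊤
  node 2: 0
  node 3: +
  node 4: ⊤
  node 5: −
  node 6: ⊤
  node 7: ⊤

⊤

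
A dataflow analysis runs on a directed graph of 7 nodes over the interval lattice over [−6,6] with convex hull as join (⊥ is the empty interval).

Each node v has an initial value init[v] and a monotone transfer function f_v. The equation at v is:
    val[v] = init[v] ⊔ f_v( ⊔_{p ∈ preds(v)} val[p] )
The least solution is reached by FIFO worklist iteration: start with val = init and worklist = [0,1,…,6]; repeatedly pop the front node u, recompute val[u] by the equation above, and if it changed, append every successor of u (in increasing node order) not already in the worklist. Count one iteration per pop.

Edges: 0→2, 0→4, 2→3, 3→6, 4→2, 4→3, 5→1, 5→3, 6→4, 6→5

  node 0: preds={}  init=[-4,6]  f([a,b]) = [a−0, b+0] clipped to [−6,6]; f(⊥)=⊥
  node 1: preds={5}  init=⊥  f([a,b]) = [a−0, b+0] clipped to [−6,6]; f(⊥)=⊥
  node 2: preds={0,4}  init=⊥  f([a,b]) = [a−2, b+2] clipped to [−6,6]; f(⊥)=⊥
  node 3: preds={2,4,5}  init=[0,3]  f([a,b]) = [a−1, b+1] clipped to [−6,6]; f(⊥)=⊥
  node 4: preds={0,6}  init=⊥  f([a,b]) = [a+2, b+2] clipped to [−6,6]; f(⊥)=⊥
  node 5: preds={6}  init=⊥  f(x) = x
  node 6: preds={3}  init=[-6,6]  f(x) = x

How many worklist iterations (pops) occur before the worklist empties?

Trace (10 dequeues):
  [1] u=0 | in ⊥ | out [-4,6] | ==
  [2] u=1 | in ⊥ | out ⊥ | ==
  [3] u=2 | in [-4,6] | out [-6,6] | prev ⊥ | push {}
  [4] u=3 | in [-6,6] | out [-6,6] | prev [0,3] | push {}
  [5] u=4 | in [-6,6] | out [-4,6] | prev ⊥ | push {2,3}
  [6] u=5 | in [-6,6] | out [-6,6] | prev ⊥ | push {1}
  [7] u=6 | in [-6,6] | out [-6,6] | ==
  [8] u=2 | in [-4,6] | out [-6,6] | ==
  [9] u=3 | in [-6,6] | out [-6,6] | ==
  [10] u=1 | in [-6,6] | out [-6,6] | prev ⊥ | push {}

Converged values:
  [0] [-4,6]
  [1] [-6,6]
  [2] [-6,6]
  [3] [-6,6]
  [4] [-4,6]
  [5] [-6,6]
  [6] [-6,6]

10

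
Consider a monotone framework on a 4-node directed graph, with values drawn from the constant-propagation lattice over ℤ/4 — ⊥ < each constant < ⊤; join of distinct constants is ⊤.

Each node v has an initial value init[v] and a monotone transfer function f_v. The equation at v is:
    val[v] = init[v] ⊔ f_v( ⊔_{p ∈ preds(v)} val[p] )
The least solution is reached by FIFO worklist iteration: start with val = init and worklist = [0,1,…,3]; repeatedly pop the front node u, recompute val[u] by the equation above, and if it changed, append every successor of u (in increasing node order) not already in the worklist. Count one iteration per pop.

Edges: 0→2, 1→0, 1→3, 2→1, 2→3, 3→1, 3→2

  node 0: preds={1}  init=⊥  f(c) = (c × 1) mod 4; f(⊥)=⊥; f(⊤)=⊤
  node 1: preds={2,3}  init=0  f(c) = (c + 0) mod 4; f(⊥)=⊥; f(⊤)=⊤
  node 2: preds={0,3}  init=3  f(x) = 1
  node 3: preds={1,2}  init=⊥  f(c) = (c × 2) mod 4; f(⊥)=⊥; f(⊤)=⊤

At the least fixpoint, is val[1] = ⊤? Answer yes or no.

Worklist (7 pops):
  #1 pop 0: in=0 → 0 (was ⊥); enqueue []
  #2 pop 1: in=3 → ⊤ (was 0); enqueue [0]
  #3 pop 2: in=0 → ⊤ (was 3); enqueue [1]
  #4 pop 3: in=⊤ → ⊤ (was ⊥); enqueue [2]
  #5 pop 0: in=⊤ → ⊤ (was 0); enqueue []
  #6 pop 1: in=⊤ → ⊤ (no change)
  #7 pop 2: in=⊤ → ⊤ (no change)

Fixpoint:
  val[0] = ⊤
  val[1] = ⊤
  val[2] = ⊤
  val[3] = ⊤

yes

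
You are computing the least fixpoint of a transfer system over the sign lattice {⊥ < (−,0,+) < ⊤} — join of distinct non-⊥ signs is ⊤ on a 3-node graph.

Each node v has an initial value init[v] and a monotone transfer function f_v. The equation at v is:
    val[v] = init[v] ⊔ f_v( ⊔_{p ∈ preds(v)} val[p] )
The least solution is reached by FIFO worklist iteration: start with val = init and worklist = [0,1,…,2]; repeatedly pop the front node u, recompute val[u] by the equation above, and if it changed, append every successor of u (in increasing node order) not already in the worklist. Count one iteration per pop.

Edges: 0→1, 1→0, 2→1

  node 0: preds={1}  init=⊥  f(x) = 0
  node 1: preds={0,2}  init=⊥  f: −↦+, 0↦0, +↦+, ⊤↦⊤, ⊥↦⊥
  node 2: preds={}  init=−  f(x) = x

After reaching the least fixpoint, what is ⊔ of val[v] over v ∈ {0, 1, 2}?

⊤

Worklist (4 pops):
  #1 pop 0: in=⊥ → 0 (was ⊥); enqueue []
  #2 pop 1: in=⊤ → ⊤ (was ⊥); enqueue [0]
  #3 pop 2: in=⊥ → − (no change)
  #4 pop 0: in=⊤ → 0 (no change)

Fixpoint:
  val[0] = 0
  val[1] = ⊤
  val[2] = −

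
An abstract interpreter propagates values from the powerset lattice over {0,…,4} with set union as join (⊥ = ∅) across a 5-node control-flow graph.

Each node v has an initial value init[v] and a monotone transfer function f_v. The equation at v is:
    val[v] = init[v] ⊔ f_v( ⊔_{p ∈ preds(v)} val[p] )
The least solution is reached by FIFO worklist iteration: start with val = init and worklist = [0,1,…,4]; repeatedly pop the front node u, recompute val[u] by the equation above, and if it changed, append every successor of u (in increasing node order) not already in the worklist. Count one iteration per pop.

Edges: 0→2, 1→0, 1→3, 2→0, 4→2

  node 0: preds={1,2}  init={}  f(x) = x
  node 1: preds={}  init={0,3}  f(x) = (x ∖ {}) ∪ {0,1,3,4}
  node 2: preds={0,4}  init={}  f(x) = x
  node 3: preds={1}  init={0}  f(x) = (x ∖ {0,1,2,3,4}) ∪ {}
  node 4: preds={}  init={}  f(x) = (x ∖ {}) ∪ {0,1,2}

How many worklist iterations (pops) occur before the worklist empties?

9

Iteration log — 9 steps:
  step 1. node 0  ⊔preds={0,3}  new={0,3}  old={}  +wl: 
  step 2. node 1  ⊔preds={}  new={0,1,3,4}  old={0,3}  +wl: 0
  step 3. node 2  ⊔preds={0,3}  new={0,3}  old={}  +wl: 
  step 4. node 3  ⊔preds={0,1,3,4}  new={0}  stable
  step 5. node 4  ⊔preds={}  new={0,1,2}  old={}  +wl: 2
  step 6. node 0  ⊔preds={0,1,3,4}  new={0,1,3,4}  old={0,3}  +wl: 
  step 7. node 2  ⊔preds={0,1,2,3,4}  new={0,1,2,3,4}  old={0,3}  +wl: 0
  step 8. node 0  ⊔preds={0,1,2,3,4}  new={0,1,2,3,4}  old={0,1,3,4}  +wl: 2
  step 9. node 2  ⊔preds={0,1,2,3,4}  new={0,1,2,3,4}  stable

Least fixpoint reached:
  node 0: {0,1,2,3,4}
  node 1: {0,1,3,4}
  node 2: {0,1,2,3,4}
  node 3: {0}
  node 4: {0,1,2}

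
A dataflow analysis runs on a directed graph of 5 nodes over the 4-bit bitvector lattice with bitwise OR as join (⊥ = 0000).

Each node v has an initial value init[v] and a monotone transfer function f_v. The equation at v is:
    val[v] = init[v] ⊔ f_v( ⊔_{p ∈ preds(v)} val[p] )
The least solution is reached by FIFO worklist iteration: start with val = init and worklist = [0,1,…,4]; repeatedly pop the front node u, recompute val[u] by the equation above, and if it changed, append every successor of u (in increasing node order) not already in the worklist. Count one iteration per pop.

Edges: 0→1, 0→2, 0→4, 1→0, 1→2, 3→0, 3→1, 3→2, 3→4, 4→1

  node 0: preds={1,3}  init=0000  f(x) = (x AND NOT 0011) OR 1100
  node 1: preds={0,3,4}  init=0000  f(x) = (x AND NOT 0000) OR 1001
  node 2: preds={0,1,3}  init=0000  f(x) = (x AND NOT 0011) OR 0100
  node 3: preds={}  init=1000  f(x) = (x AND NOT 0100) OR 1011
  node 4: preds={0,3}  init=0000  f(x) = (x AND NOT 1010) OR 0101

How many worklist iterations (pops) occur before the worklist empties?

Trace (9 dequeues):
  [1] u=0 | in 1000 | out 1100 | prev 0000 | push {}
  [2] u=1 | in 1100 | out 1101 | prev 0000 | push {0}
  [3] u=2 | in 1101 | out 1100 | prev 0000 | push {}
  [4] u=3 | in 0000 | out 1011 | prev 1000 | push {1,2}
  [5] u=4 | in 1111 | out 0101 | prev 0000 | push {}
  [6] u=0 | in 1111 | out 1100 | ==
  [7] u=1 | in 1111 | out 1111 | prev 1101 | push {0}
  [8] u=2 | in 1111 | out 1100 | ==
  [9] u=0 | in 1111 | out 1100 | ==

Converged values:
  [0] 1100
  [1] 1111
  [2] 1100
  [3] 1011
  [4] 0101

9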